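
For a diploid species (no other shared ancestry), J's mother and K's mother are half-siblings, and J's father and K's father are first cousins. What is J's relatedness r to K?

Relatedness sums over independent paths through distinct common ancestors.
J and K are related in two ways: half first cousins through their mothers (r = 1/16) and second cousins through their fathers (r = 1/32).
r = 1/16 + 1/32 = 0.09375.

0.09375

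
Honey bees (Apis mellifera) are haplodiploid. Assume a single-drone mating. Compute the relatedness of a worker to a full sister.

0.75

Haplodiploid full sisters inherit their father's entire haploid genome identically (contributing 1/2) and on average half of their mother's contribution (1/2 · 1/2 = 1/4); r = 1/2 + 1/4 = 3/4.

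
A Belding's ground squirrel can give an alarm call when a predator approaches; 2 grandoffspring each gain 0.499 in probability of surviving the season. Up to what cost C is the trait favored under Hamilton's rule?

0.2495

r to a grandoffspring = 1/4 (two parent–offspring links: r = (1/2)^2 = 1/4).
Hamilton's rule: n·r·B > C, so the trait is favored while C < n·r·B = 2·0.25·0.499 = 0.2495.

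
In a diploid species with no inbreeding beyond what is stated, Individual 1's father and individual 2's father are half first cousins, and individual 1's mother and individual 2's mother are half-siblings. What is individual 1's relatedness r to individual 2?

0.078125

Independent pedigree routes through distinct common ancestors add.
Individual 1 and individual 2 are related in two ways: half second cousins through their fathers (r = 1/64) and half first cousins through their mothers (r = 1/16).
r = 1/64 + 1/16 = 0.078125.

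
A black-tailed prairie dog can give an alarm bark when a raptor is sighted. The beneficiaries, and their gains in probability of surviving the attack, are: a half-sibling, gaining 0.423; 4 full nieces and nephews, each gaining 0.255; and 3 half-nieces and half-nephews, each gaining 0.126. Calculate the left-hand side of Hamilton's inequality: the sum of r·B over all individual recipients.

r to a half-sibling = 1/4 (half-sibs share one parent — one path of length 2: r = (1/2)^2 = 1/4).
r to a full niece or nephew = 1/4 (full aunt/uncle↔niece/nephew: two paths of length 3 through the shared grandparent pair: r = 2·(1/2)^3 = 1/4).
r to a half-niece or half-nephew = 1/8 (half-aunt/uncle↔niece/nephew: one path of length 3: r = (1/2)^3 = 1/8).
Summing one r·B term per recipient: 1·0.25·0.423 + 4·0.25·0.255 + 3·0.125·0.126 = 0.408.

0.408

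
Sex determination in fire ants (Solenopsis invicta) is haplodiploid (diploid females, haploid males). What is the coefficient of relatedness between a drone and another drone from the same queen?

0.5

Haploid brothers each carry a random half of the queen's diploid genome, so on average they share half: r = 1/2.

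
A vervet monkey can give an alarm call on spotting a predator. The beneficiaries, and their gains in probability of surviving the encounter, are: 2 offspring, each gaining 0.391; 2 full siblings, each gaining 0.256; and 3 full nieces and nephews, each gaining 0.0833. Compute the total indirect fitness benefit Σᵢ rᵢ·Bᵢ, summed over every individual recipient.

0.709475

r to an offspring = 0.5 (one parent–offspring link: r = (1/2)^1 = 1/2).
r to a full sibling = 1/2 (full sibs share both parents — two paths of length 2: r = 2·(1/2)^2 = 1/2).
r to a full niece or nephew = 0.25 (full aunt/uncle↔niece/nephew: two paths of length 3 through the shared grandparent pair: r = 2·(1/2)^3 = 1/4).
Summing one r·B term per recipient: 2·0.5·0.391 + 2·0.5·0.256 + 3·0.25·0.0833 = 0.709475.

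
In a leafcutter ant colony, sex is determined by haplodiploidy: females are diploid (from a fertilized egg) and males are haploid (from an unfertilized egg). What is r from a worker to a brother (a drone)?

Her haploid brother carries none of their father's genes and a random half of their mother's genome; that half matches the maternal half of her own genome with probability 1/2: r = 1/2 · 1/2 = 1/4.

0.25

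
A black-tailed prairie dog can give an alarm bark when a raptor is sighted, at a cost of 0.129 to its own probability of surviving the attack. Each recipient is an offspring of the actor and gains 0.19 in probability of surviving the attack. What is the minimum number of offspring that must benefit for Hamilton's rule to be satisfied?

2

r to an offspring = 0.5 (one parent–offspring link: r = (1/2)^1 = 1/2).
Hamilton's rule: n·r·B > C  ⇒  n > C/(r·B) = 0.129/(0.5·0.19) = 1.358.
The smallest integer exceeding 1.358 is 2.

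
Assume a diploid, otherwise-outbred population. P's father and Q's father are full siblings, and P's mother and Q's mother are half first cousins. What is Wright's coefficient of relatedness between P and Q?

0.140625

Relatedness sums over independent paths through distinct common ancestors.
P and Q are related in two ways: first cousins through their fathers (r = 1/8) and half second cousins through their mothers (r = 1/64).
r = 1/8 + 1/64 = 9/64 = 0.140625.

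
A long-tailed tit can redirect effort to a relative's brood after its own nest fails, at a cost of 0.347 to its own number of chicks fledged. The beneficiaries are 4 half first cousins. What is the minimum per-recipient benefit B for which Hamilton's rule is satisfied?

r to a half first cousin = 1/16 (half first cousins share one grandparent — one path of length 4: r = (1/2)^4 = 1/16).
Hamilton's rule with n recipients of equal r: n·r·B > C, so B > C/(n·r) = 0.347/(4·0.0625) = 1.388.

1.388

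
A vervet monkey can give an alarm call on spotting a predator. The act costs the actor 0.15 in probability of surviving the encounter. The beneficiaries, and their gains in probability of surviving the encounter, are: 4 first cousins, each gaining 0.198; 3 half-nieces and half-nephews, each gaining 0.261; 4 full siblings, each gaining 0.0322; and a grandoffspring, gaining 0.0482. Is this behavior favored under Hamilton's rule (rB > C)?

Hamilton's rule: the trait is favored when the sum of r·B over every recipient exceeds the actor's cost C.
r to a first cousin = 0.125 (first cousins share one grandparent pair — two paths of length 4: r = 2·(1/2)^4 = 1/8).
r to a half-niece or half-nephew = 0.125 (half-aunt/uncle↔niece/nephew: one path of length 3: r = (1/2)^3 = 1/8).
r to a full sibling = 1/2 (full sibs share both parents — two paths of length 2: r = 2·(1/2)^2 = 1/2).
r to a grandoffspring = 1/4 (two parent–offspring links: r = (1/2)^2 = 1/4).
Summing one r·B term per recipient: 4·0.125·0.198 + 3·0.125·0.261 + 4·0.5·0.0322 + 1·0.25·0.0482 = 0.273325.
0.273325 > 0.15: the indirect benefit exceeds the cost.

Yes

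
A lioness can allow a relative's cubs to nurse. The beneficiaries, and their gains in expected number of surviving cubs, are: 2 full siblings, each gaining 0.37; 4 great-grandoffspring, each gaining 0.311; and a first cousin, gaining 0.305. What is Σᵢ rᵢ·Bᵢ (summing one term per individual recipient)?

0.563625

r to a full sibling = 0.5 (full sibs share both parents — two paths of length 2: r = 2·(1/2)^2 = 1/2).
r to a great-grandoffspring = 0.125 (three parent–offspring links: r = (1/2)^3 = 1/8).
r to a first cousin = 1/8 (first cousins share one grandparent pair — two paths of length 4: r = 2·(1/2)^4 = 1/8).
Summing one r·B term per recipient: 2·0.5·0.37 + 4·0.125·0.311 + 1·0.125·0.305 = 0.563625.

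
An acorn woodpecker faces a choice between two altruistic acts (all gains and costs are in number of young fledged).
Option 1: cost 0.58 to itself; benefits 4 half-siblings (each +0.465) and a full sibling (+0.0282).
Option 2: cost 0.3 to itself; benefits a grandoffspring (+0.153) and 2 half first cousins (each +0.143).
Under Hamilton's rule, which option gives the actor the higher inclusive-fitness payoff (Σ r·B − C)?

Option 1

Option 1: r to a half-sibling = 0.25.
Option 1: r to a full sibling = 0.5.
Option 1: Σ r·B − C = (4·0.25·0.465 + 1·0.5·0.0282) − 0.58 = -0.1009.
Option 2: r to a grandoffspring = 0.25.
Option 2: r to a half first cousin = 0.0625.
Option 2: Σ r·B − C = (1·0.25·0.153 + 2·0.0625·0.143) − 0.3 = -0.243875.
Option 1 has the higher net inclusive-fitness payoff.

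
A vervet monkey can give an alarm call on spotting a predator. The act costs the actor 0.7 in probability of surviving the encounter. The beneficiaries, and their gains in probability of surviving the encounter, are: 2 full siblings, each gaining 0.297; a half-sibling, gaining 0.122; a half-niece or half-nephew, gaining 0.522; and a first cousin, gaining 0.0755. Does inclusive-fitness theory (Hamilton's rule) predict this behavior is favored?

No

Hamilton's rule: the trait is favored when the sum of r·B over every recipient exceeds the actor's cost C.
r to a full sibling = 0.5 (full sibs share both parents — two paths of length 2: r = 2·(1/2)^2 = 1/2).
r to a half-sibling = 1/4 (half-sibs share one parent — one path of length 2: r = (1/2)^2 = 1/4).
r to a half-niece or half-nephew = 0.125 (half-aunt/uncle↔niece/nephew: one path of length 3: r = (1/2)^3 = 1/8).
r to a first cousin = 0.125 (first cousins share one grandparent pair — two paths of length 4: r = 2·(1/2)^4 = 1/8).
Summing one r·B term per recipient: 2·0.5·0.297 + 1·0.25·0.122 + 1·0.125·0.522 + 1·0.125·0.0755 = 0.4021875.
0.4021875 < 0.7: the indirect benefit is less than the cost.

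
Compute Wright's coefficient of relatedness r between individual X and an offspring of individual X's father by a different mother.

Each parent–offspring link contributes a factor of 1/2, and independent paths through distinct common ancestors add.
Half-sibs share one parent — one path of length 2: r = (1/2)^2 = 1/4.

0.25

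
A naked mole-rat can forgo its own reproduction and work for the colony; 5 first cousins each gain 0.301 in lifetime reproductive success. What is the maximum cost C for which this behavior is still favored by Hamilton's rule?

0.188125

r to a first cousin = 1/8 (first cousins share one grandparent pair — two paths of length 4: r = 2·(1/2)^4 = 1/8).
Hamilton's rule: n·r·B > C, so the trait is favored while C < n·r·B = 5·0.125·0.301 = 0.188125.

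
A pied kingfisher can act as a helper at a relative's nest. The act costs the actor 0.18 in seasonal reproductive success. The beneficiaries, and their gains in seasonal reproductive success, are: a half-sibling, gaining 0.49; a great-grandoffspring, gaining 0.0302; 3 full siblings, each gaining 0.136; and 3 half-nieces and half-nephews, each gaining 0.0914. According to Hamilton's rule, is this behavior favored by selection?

Hamilton's rule: the trait is favored when the sum of r·B over every recipient exceeds the actor's cost C.
r to a half-sibling = 1/4 (half-sibs share one parent — one path of length 2: r = (1/2)^2 = 1/4).
r to a great-grandoffspring = 1/8 (three parent–offspring links: r = (1/2)^3 = 1/8).
r to a full sibling = 1/2 (full sibs share both parents — two paths of length 2: r = 2·(1/2)^2 = 1/2).
r to a half-niece or half-nephew = 1/8 (half-aunt/uncle↔niece/nephew: one path of length 3: r = (1/2)^3 = 1/8).
Summing one r·B term per recipient: 1·0.25·0.49 + 1·0.125·0.0302 + 3·0.5·0.136 + 3·0.125·0.0914 = 0.36455.
0.36455 > 0.18: the indirect benefit exceeds the cost.

Yes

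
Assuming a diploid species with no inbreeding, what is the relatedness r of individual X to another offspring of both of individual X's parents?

0.5

Each parent–offspring link contributes a factor of 1/2, and independent paths through distinct common ancestors add.
Full sibs share both parents — two paths of length 2: r = 2·(1/2)^2 = 1/2.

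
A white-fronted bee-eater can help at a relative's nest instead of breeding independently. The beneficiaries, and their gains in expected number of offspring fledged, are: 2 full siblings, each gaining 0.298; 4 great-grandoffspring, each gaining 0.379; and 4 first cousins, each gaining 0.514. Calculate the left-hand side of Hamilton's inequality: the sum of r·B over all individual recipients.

0.7445

r to a full sibling = 1/2 (full sibs share both parents — two paths of length 2: r = 2·(1/2)^2 = 1/2).
r to a great-grandoffspring = 0.125 (three parent–offspring links: r = (1/2)^3 = 1/8).
r to a first cousin = 1/8 (first cousins share one grandparent pair — two paths of length 4: r = 2·(1/2)^4 = 1/8).
Summing one r·B term per recipient: 2·0.5·0.298 + 4·0.125·0.379 + 4·0.125·0.514 = 0.7445.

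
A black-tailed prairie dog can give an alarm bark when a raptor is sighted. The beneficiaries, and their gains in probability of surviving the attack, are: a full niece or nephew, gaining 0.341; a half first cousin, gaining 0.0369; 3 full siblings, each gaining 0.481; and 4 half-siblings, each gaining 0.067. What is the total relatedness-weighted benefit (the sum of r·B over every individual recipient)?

r to a full niece or nephew = 0.25 (full aunt/uncle↔niece/nephew: two paths of length 3 through the shared grandparent pair: r = 2·(1/2)^3 = 1/4).
r to a half first cousin = 0.0625 (half first cousins share one grandparent — one path of length 4: r = (1/2)^4 = 1/16).
r to a full sibling = 1/2 (full sibs share both parents — two paths of length 2: r = 2·(1/2)^2 = 1/2).
r to a half-sibling = 0.25 (half-sibs share one parent — one path of length 2: r = (1/2)^2 = 1/4).
Summing one r·B term per recipient: 1·0.25·0.341 + 1·0.0625·0.0369 + 3·0.5·0.481 + 4·0.25·0.067 = 0.87605625.

0.87605625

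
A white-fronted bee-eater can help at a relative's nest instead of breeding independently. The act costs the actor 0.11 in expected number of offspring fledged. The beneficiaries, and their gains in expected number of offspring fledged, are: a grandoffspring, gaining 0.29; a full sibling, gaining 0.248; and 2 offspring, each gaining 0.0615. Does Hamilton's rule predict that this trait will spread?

Hamilton's rule: the trait is favored when the sum of r·B over every recipient exceeds the actor's cost C.
r to a grandoffspring = 1/4 (two parent–offspring links: r = (1/2)^2 = 1/4).
r to a full sibling = 1/2 (full sibs share both parents — two paths of length 2: r = 2·(1/2)^2 = 1/2).
r to an offspring = 1/2 (one parent–offspring link: r = (1/2)^1 = 1/2).
Summing one r·B term per recipient: 1·0.25·0.29 + 1·0.5·0.248 + 2·0.5·0.0615 = 0.258.
0.258 > 0.11: the indirect benefit exceeds the cost.

Yes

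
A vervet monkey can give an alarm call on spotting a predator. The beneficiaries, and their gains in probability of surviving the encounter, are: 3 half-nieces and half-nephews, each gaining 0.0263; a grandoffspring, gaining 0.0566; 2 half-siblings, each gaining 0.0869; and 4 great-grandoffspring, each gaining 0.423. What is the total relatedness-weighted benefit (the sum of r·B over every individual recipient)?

0.2789625

r to a half-niece or half-nephew = 1/8 (half-aunt/uncle↔niece/nephew: one path of length 3: r = (1/2)^3 = 1/8).
r to a grandoffspring = 1/4 (two parent–offspring links: r = (1/2)^2 = 1/4).
r to a half-sibling = 0.25 (half-sibs share one parent — one path of length 2: r = (1/2)^2 = 1/4).
r to a great-grandoffspring = 0.125 (three parent–offspring links: r = (1/2)^3 = 1/8).
Summing one r·B term per recipient: 3·0.125·0.0263 + 1·0.25·0.0566 + 2·0.25·0.0869 + 4·0.125·0.423 = 0.2789625.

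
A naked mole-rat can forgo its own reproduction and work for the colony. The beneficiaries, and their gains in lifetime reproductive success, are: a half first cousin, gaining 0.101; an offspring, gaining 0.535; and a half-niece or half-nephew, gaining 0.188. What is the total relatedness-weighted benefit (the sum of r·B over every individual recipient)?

0.2973125

r to a half first cousin = 1/16 (half first cousins share one grandparent — one path of length 4: r = (1/2)^4 = 1/16).
r to an offspring = 1/2 (one parent–offspring link: r = (1/2)^1 = 1/2).
r to a half-niece or half-nephew = 0.125 (half-aunt/uncle↔niece/nephew: one path of length 3: r = (1/2)^3 = 1/8).
Summing one r·B term per recipient: 1·0.0625·0.101 + 1·0.5·0.535 + 1·0.125·0.188 = 0.2973125.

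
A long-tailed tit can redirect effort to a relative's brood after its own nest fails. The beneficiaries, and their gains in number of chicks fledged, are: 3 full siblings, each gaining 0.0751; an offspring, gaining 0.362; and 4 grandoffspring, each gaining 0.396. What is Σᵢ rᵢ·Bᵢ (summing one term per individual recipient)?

0.68965

r to a full sibling = 1/2 (full sibs share both parents — two paths of length 2: r = 2·(1/2)^2 = 1/2).
r to an offspring = 0.5 (one parent–offspring link: r = (1/2)^1 = 1/2).
r to a grandoffspring = 1/4 (two parent–offspring links: r = (1/2)^2 = 1/4).
Summing one r·B term per recipient: 3·0.5·0.0751 + 1·0.5·0.362 + 4·0.25·0.396 = 0.68965.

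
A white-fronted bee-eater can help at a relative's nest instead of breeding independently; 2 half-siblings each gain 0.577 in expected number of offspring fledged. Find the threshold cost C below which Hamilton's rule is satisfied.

0.2885

r to a half-sibling = 0.25 (half-sibs share one parent — one path of length 2: r = (1/2)^2 = 1/4).
Hamilton's rule: n·r·B > C, so the trait is favored while C < n·r·B = 2·0.25·0.577 = 0.2885.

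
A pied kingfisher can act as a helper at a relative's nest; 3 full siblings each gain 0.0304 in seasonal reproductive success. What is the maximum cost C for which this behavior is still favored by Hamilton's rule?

r to a full sibling = 0.5 (full sibs share both parents — two paths of length 2: r = 2·(1/2)^2 = 1/2).
Hamilton's rule: n·r·B > C, so the trait is favored while C < n·r·B = 3·0.5·0.0304 = 0.0456.

0.0456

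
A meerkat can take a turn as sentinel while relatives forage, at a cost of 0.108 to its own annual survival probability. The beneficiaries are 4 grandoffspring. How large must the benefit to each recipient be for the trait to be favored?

r to a grandoffspring = 0.25 (two parent–offspring links: r = (1/2)^2 = 1/4).
Hamilton's rule with n recipients of equal r: n·r·B > C, so B > C/(n·r) = 0.108/(4·0.25) = 0.108.

0.108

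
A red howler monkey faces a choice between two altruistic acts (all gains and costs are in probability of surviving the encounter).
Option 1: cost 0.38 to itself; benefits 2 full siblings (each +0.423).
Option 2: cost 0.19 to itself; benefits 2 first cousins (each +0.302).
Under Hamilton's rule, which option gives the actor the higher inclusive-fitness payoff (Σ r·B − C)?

Option 1: r to a full sibling = 0.5.
Option 1: Σ r·B − C = (2·0.5·0.423) − 0.38 = 0.043.
Option 2: r to a first cousin = 0.125.
Option 2: Σ r·B − C = (2·0.125·0.302) − 0.19 = -0.1145.
Option 1 has the higher net inclusive-fitness payoff.

Option 1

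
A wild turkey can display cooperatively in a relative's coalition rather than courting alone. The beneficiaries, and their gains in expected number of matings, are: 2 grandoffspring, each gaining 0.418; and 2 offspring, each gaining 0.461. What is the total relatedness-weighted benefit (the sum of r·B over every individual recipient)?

r to a grandoffspring = 0.25 (two parent–offspring links: r = (1/2)^2 = 1/4).
r to an offspring = 1/2 (one parent–offspring link: r = (1/2)^1 = 1/2).
Summing one r·B term per recipient: 2·0.25·0.418 + 2·0.5·0.461 = 0.67.

0.67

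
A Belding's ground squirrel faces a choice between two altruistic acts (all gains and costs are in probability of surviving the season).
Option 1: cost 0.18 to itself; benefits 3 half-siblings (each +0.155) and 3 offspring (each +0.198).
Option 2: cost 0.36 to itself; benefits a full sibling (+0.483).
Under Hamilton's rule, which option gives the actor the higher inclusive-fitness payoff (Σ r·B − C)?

Option 1

Option 1: r to a half-sibling = 0.25.
Option 1: r to an offspring = 0.5.
Option 1: Σ r·B − C = (3·0.25·0.155 + 3·0.5·0.198) − 0.18 = 0.23325.
Option 2: r to a full sibling = 0.5.
Option 2: Σ r·B − C = (1·0.5·0.483) − 0.36 = -0.1185.
Option 1 has the higher net inclusive-fitness payoff.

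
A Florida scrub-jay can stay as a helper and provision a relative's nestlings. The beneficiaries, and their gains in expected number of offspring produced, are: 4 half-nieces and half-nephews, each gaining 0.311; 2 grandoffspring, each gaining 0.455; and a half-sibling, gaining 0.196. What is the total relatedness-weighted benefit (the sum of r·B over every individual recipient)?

0.432

r to a half-niece or half-nephew = 0.125 (half-aunt/uncle↔niece/nephew: one path of length 3: r = (1/2)^3 = 1/8).
r to a grandoffspring = 0.25 (two parent–offspring links: r = (1/2)^2 = 1/4).
r to a half-sibling = 0.25 (half-sibs share one parent — one path of length 2: r = (1/2)^2 = 1/4).
Summing one r·B term per recipient: 4·0.125·0.311 + 2·0.25·0.455 + 1·0.25·0.196 = 0.432.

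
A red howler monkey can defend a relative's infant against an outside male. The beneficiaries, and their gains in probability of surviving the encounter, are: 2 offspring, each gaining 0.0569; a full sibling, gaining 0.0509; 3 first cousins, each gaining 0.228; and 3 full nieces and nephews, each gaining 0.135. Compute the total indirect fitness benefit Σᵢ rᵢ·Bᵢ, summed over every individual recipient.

0.2691

r to an offspring = 0.5 (one parent–offspring link: r = (1/2)^1 = 1/2).
r to a full sibling = 1/2 (full sibs share both parents — two paths of length 2: r = 2·(1/2)^2 = 1/2).
r to a first cousin = 1/8 (first cousins share one grandparent pair — two paths of length 4: r = 2·(1/2)^4 = 1/8).
r to a full niece or nephew = 0.25 (full aunt/uncle↔niece/nephew: two paths of length 3 through the shared grandparent pair: r = 2·(1/2)^3 = 1/4).
Summing one r·B term per recipient: 2·0.5·0.0569 + 1·0.5·0.0509 + 3·0.125·0.228 + 3·0.25·0.135 = 0.2691.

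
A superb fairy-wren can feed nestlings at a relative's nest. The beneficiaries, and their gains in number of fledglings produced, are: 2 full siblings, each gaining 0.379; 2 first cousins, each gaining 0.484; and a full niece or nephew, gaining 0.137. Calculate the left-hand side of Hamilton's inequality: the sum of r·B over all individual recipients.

0.53425

r to a full sibling = 1/2 (full sibs share both parents — two paths of length 2: r = 2·(1/2)^2 = 1/2).
r to a first cousin = 1/8 (first cousins share one grandparent pair — two paths of length 4: r = 2·(1/2)^4 = 1/8).
r to a full niece or nephew = 0.25 (full aunt/uncle↔niece/nephew: two paths of length 3 through the shared grandparent pair: r = 2·(1/2)^3 = 1/4).
Summing one r·B term per recipient: 2·0.5·0.379 + 2·0.125·0.484 + 1·0.25·0.137 = 0.53425.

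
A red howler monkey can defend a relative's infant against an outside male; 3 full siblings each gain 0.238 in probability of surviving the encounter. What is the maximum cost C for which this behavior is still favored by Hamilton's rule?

0.357

r to a full sibling = 1/2 (full sibs share both parents — two paths of length 2: r = 2·(1/2)^2 = 1/2).
Hamilton's rule: n·r·B > C, so the trait is favored while C < n·r·B = 3·0.5·0.238 = 0.357.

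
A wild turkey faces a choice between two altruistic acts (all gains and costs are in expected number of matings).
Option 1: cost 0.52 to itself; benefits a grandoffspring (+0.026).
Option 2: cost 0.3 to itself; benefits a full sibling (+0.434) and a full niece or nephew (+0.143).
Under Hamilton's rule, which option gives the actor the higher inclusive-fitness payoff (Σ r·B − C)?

Option 2

Option 1: r to a grandoffspring = 0.25.
Option 1: Σ r·B − C = (1·0.25·0.026) − 0.52 = -0.5135.
Option 2: r to a full sibling = 0.5.
Option 2: r to a full niece or nephew = 0.25.
Option 2: Σ r·B − C = (1·0.5·0.434 + 1·0.25·0.143) − 0.3 = -0.04725.
Option 2 has the higher net inclusive-fitness payoff.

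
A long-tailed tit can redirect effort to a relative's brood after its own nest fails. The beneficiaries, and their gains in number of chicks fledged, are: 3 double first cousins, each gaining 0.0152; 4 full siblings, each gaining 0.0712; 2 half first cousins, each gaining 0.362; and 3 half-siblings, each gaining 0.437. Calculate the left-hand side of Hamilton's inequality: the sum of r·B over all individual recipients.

r to a double first cousin = 0.25 (double first cousins share both grandparent pairs — four paths of length 4: r = 4·(1/2)^4 = 1/4).
r to a full sibling = 1/2 (full sibs share both parents — two paths of length 2: r = 2·(1/2)^2 = 1/2).
r to a half first cousin = 1/16 (half first cousins share one grandparent — one path of length 4: r = (1/2)^4 = 1/16).
r to a half-sibling = 1/4 (half-sibs share one parent — one path of length 2: r = (1/2)^2 = 1/4).
Summing one r·B term per recipient: 3·0.25·0.0152 + 4·0.5·0.0712 + 2·0.0625·0.362 + 3·0.25·0.437 = 0.5268.

0.5268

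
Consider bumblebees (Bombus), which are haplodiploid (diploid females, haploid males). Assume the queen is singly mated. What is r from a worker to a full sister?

0.75

Haplodiploid full sisters inherit their father's entire haploid genome identically (contributing 1/2) and on average half of their mother's contribution (1/2 · 1/2 = 1/4); r = 1/2 + 1/4 = 3/4.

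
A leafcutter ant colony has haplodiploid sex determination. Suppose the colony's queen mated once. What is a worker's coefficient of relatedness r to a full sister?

Haplodiploid full sisters inherit their father's entire haploid genome identically (contributing 1/2) and on average half of their mother's contribution (1/2 · 1/2 = 1/4); r = 1/2 + 1/4 = 3/4.

0.75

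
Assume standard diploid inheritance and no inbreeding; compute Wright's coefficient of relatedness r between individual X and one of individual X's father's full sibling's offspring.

Each parent–offspring link contributes a factor of 1/2, and independent paths through distinct common ancestors add.
First cousins share one grandparent pair — two paths of length 4: r = 2·(1/2)^4 = 1/8.

0.125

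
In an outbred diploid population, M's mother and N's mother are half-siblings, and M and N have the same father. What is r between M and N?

0.3125

Independent pedigree routes through distinct common ancestors add.
M and N are related in two ways: half first cousins through their mothers (r = 1/16) and half-sibs through their shared father (r = 1/4).
r = 1/16 + 1/4 = 5/16 = 0.3125.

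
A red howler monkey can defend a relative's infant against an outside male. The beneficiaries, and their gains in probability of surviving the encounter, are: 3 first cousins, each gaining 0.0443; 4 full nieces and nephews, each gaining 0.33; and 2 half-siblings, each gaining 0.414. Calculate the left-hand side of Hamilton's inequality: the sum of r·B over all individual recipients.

r to a first cousin = 1/8 (first cousins share one grandparent pair — two paths of length 4: r = 2·(1/2)^4 = 1/8).
r to a full niece or nephew = 1/4 (full aunt/uncle↔niece/nephew: two paths of length 3 through the shared grandparent pair: r = 2·(1/2)^3 = 1/4).
r to a half-sibling = 1/4 (half-sibs share one parent — one path of length 2: r = (1/2)^2 = 1/4).
Summing one r·B term per recipient: 3·0.125·0.0443 + 4·0.25·0.33 + 2·0.25·0.414 = 0.5536125.

0.5536125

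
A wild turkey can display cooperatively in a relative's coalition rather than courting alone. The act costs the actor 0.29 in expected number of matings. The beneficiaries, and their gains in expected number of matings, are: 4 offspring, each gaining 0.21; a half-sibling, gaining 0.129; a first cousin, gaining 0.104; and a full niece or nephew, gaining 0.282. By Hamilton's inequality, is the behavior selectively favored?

Hamilton's rule: the trait is favored when the sum of r·B over every recipient exceeds the actor's cost C.
r to an offspring = 1/2 (one parent–offspring link: r = (1/2)^1 = 1/2).
r to a half-sibling = 0.25 (half-sibs share one parent — one path of length 2: r = (1/2)^2 = 1/4).
r to a first cousin = 1/8 (first cousins share one grandparent pair — two paths of length 4: r = 2·(1/2)^4 = 1/8).
r to a full niece or nephew = 0.25 (full aunt/uncle↔niece/nephew: two paths of length 3 through the shared grandparent pair: r = 2·(1/2)^3 = 1/4).
Summing one r·B term per recipient: 4·0.5·0.21 + 1·0.25·0.129 + 1·0.125·0.104 + 1·0.25·0.282 = 0.53575.
0.53575 > 0.29: the indirect benefit exceeds the cost.

Yes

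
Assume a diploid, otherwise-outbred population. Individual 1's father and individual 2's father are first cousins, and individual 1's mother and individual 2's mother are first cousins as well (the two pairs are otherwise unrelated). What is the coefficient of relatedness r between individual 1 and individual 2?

Wright's path rule: contributions from independent ancestry routes add.
Individual 1 and individual 2 are related in two ways: second cousins through their fathers (r = 1/32) and second cousins through their mothers (r = 1/32).
r = 1/32 + 1/32 = 1/16 = 0.0625.

0.0625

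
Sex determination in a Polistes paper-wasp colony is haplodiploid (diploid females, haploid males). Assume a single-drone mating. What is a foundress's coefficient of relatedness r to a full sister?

Haplodiploid full sisters inherit their father's entire haploid genome identically (contributing 1/2) and on average half of their mother's contribution (1/2 · 1/2 = 1/4); r = 1/2 + 1/4 = 3/4.

0.75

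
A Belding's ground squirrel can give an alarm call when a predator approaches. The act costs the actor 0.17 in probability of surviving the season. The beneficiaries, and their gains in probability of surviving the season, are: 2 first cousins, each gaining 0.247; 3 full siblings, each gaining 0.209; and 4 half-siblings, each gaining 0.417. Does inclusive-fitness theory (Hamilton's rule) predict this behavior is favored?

Hamilton's rule: the trait is favored when the sum of r·B over every recipient exceeds the actor's cost C.
r to a first cousin = 0.125 (first cousins share one grandparent pair — two paths of length 4: r = 2·(1/2)^4 = 1/8).
r to a full sibling = 1/2 (full sibs share both parents — two paths of length 2: r = 2·(1/2)^2 = 1/2).
r to a half-sibling = 1/4 (half-sibs share one parent — one path of length 2: r = (1/2)^2 = 1/4).
Summing one r·B term per recipient: 2·0.125·0.247 + 3·0.5·0.209 + 4·0.25·0.417 = 0.79225.
0.79225 > 0.17: the indirect benefit exceeds the cost.

Yes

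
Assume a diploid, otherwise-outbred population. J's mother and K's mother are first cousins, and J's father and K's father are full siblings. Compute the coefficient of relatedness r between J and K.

Wright's path rule: contributions from independent ancestry routes add.
J and K are related in two ways: second cousins through their mothers (r = 1/32) and first cousins through their fathers (r = 1/8).
r = 1/32 + 1/8 = 0.15625.

0.15625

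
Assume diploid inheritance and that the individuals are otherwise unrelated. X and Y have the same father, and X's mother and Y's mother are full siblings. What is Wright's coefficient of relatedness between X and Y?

Independent pedigree routes through distinct common ancestors add.
X and Y are related in two ways: half-sibs through their shared father (r = 1/4) and first cousins through their mothers (r = 1/8).
r = 1/4 + 1/8 = 3/8 = 0.375.

0.375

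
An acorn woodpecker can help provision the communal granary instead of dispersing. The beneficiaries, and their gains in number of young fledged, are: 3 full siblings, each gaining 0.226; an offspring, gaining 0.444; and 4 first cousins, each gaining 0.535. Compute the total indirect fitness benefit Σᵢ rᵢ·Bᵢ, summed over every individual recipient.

0.8285

r to a full sibling = 0.5 (full sibs share both parents — two paths of length 2: r = 2·(1/2)^2 = 1/2).
r to an offspring = 0.5 (one parent–offspring link: r = (1/2)^1 = 1/2).
r to a first cousin = 0.125 (first cousins share one grandparent pair — two paths of length 4: r = 2·(1/2)^4 = 1/8).
Summing one r·B term per recipient: 3·0.5·0.226 + 1·0.5·0.444 + 4·0.125·0.535 = 0.8285.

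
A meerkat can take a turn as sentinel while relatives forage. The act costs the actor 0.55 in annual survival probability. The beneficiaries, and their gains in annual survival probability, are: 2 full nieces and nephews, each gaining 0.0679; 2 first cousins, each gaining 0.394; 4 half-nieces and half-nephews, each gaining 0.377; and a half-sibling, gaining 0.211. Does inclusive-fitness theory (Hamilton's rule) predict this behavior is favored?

Hamilton's rule: the trait is favored when the sum of r·B over every recipient exceeds the actor's cost C.
r to a full niece or nephew = 0.25 (full aunt/uncle↔niece/nephew: two paths of length 3 through the shared grandparent pair: r = 2·(1/2)^3 = 1/4).
r to a first cousin = 0.125 (first cousins share one grandparent pair — two paths of length 4: r = 2·(1/2)^4 = 1/8).
r to a half-niece or half-nephew = 1/8 (half-aunt/uncle↔niece/nephew: one path of length 3: r = (1/2)^3 = 1/8).
r to a half-sibling = 1/4 (half-sibs share one parent — one path of length 2: r = (1/2)^2 = 1/4).
Summing one r·B term per recipient: 2·0.25·0.0679 + 2·0.125·0.394 + 4·0.125·0.377 + 1·0.25·0.211 = 0.3737.
0.3737 < 0.55: the indirect benefit is less than the cost.

No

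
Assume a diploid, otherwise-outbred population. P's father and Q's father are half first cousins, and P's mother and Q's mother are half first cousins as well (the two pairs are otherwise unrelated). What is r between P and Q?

Independent pedigree routes through distinct common ancestors add.
P and Q are related in two ways: half second cousins through their fathers (r = 1/64) and half second cousins through their mothers (r = 1/64).
r = 1/64 + 1/64 = 0.03125.

0.03125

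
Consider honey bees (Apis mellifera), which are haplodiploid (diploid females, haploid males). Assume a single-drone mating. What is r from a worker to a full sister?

0.75

Haplodiploid full sisters inherit their father's entire haploid genome identically (contributing 1/2) and on average half of their mother's contribution (1/2 · 1/2 = 1/4); r = 1/2 + 1/4 = 3/4.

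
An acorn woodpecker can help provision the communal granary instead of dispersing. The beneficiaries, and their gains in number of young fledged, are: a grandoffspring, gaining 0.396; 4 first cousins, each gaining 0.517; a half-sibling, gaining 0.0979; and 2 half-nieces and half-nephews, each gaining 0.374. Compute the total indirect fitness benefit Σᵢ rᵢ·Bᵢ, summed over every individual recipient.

r to a grandoffspring = 0.25 (two parent–offspring links: r = (1/2)^2 = 1/4).
r to a first cousin = 1/8 (first cousins share one grandparent pair — two paths of length 4: r = 2·(1/2)^4 = 1/8).
r to a half-sibling = 1/4 (half-sibs share one parent — one path of length 2: r = (1/2)^2 = 1/4).
r to a half-niece or half-nephew = 0.125 (half-aunt/uncle↔niece/nephew: one path of length 3: r = (1/2)^3 = 1/8).
Summing one r·B term per recipient: 1·0.25·0.396 + 4·0.125·0.517 + 1·0.25·0.0979 + 2·0.125·0.374 = 0.475475.

0.475475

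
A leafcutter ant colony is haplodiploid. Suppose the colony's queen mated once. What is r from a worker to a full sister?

0.75

Haplodiploid full sisters inherit their father's entire haploid genome identically (contributing 1/2) and on average half of their mother's contribution (1/2 · 1/2 = 1/4); r = 1/2 + 1/4 = 3/4.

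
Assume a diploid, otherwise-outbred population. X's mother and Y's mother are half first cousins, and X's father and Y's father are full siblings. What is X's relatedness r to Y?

0.140625

Relatedness sums over independent paths through distinct common ancestors.
X and Y are related in two ways: half second cousins through their mothers (r = 1/64) and first cousins through their fathers (r = 1/8).
r = 1/64 + 1/8 = 9/64 = 0.140625.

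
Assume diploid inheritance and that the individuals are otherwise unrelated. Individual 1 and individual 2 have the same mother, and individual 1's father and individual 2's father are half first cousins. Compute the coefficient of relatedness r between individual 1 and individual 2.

Wright's path rule: contributions from independent ancestry routes add.
Individual 1 and individual 2 are related in two ways: half-sibs through their shared mother (r = 1/4) and half second cousins through their fathers (r = 1/64).
r = 1/4 + 1/64 = 17/64 = 0.265625.

0.265625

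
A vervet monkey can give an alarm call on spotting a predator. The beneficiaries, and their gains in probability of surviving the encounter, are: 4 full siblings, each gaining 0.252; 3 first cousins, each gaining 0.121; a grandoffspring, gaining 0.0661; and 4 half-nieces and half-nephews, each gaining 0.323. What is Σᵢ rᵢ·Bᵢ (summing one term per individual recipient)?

0.7274

r to a full sibling = 0.5 (full sibs share both parents — two paths of length 2: r = 2·(1/2)^2 = 1/2).
r to a first cousin = 1/8 (first cousins share one grandparent pair — two paths of length 4: r = 2·(1/2)^4 = 1/8).
r to a grandoffspring = 0.25 (two parent–offspring links: r = (1/2)^2 = 1/4).
r to a half-niece or half-nephew = 1/8 (half-aunt/uncle↔niece/nephew: one path of length 3: r = (1/2)^3 = 1/8).
Summing one r·B term per recipient: 4·0.5·0.252 + 3·0.125·0.121 + 1·0.25·0.0661 + 4·0.125·0.323 = 0.7274.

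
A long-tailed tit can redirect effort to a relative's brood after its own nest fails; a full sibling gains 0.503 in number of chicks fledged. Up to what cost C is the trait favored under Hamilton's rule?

0.2515

r to a full sibling = 0.5 (full sibs share both parents — two paths of length 2: r = 2·(1/2)^2 = 1/2).
Hamilton's rule: n·r·B > C, so the trait is favored while C < n·r·B = 1·0.5·0.503 = 0.2515.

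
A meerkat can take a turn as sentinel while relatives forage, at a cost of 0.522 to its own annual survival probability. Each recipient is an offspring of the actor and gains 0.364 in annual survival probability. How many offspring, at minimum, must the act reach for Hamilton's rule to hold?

3

r to an offspring = 0.5 (one parent–offspring link: r = (1/2)^1 = 1/2).
Hamilton's rule: n·r·B > C  ⇒  n > C/(r·B) = 0.522/(0.5·0.364) = 2.868.
The smallest integer exceeding 2.868 is 3.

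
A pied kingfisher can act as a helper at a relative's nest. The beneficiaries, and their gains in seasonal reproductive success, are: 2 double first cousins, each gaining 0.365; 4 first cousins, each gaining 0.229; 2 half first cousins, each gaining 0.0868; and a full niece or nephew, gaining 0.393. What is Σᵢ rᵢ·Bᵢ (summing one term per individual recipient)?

r to a double first cousin = 1/4 (double first cousins share both grandparent pairs — four paths of length 4: r = 4·(1/2)^4 = 1/4).
r to a first cousin = 0.125 (first cousins share one grandparent pair — two paths of length 4: r = 2·(1/2)^4 = 1/8).
r to a half first cousin = 0.0625 (half first cousins share one grandparent — one path of length 4: r = (1/2)^4 = 1/16).
r to a full niece or nephew = 1/4 (full aunt/uncle↔niece/nephew: two paths of length 3 through the shared grandparent pair: r = 2·(1/2)^3 = 1/4).
Summing one r·B term per recipient: 2·0.25·0.365 + 4·0.125·0.229 + 2·0.0625·0.0868 + 1·0.25·0.393 = 0.4061.

0.4061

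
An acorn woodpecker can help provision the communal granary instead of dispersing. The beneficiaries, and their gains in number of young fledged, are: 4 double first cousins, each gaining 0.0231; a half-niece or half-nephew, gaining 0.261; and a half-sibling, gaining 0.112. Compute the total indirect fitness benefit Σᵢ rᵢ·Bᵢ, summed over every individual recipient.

0.083725

r to a double first cousin = 1/4 (double first cousins share both grandparent pairs — four paths of length 4: r = 4·(1/2)^4 = 1/4).
r to a half-niece or half-nephew = 0.125 (half-aunt/uncle↔niece/nephew: one path of length 3: r = (1/2)^3 = 1/8).
r to a half-sibling = 0.25 (half-sibs share one parent — one path of length 2: r = (1/2)^2 = 1/4).
Summing one r·B term per recipient: 4·0.25·0.0231 + 1·0.125·0.261 + 1·0.25·0.112 = 0.083725.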